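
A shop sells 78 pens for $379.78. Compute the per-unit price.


Unit rate = total / quantity
= 379.78 / 78
= $4.87 per unit

$4.87 per unit


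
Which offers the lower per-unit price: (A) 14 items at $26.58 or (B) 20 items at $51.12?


Deal A: $26.58/14 = $1.8986/unit
Deal B: $51.12/20 = $2.5560/unit
A is cheaper per unit
= Deal A

Deal A


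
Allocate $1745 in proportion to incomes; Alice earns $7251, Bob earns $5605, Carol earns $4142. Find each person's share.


Total income = 7251 + 5605 + 4142 = $16998
Alice: $1745 × 7251/16998 = $744.38
Bob: $1745 × 5605/16998 = $575.40
Carol: $1745 × 4142/16998 = $425.21
= Alice: $744.38, Bob: $575.40, Carol: $425.21

Alice: $744.38, Bob: $575.40, Carol: $425.21


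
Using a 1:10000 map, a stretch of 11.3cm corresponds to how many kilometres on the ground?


Real distance = map distance × scale
= 11.3cm × 10000
= 113000 cm = 1130.0 m
= 1.130 km

1.130 km


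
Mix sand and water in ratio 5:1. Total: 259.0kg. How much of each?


Total parts = 5 + 1 = 6
sand: 259.0 × 5/6 = 215.8kg
water: 259.0 × 1/6 = 43.2kg
= 215.8kg and 43.2kg

215.8kg and 43.2kg


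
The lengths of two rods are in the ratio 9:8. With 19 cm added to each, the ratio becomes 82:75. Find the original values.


Let A = 9k, B = 8k.
(9k + 19) / (8k + 19) = 82/75
Cross-multiply: 75(9k + 19) = 82(8k + 19)
675k + 1425 = 656k + 1558
675k - 656k = 1558 - 1425
19k = 133
k = 133/19 = 7
A = 9×7 = 63, B = 8×7 = 56
= A = 63, B = 56

A = 63, B = 56


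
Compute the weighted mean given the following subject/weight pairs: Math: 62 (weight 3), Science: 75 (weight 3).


Numerator = 62×3 + 75×3
= 186 + 225
= 411
Total weight = 6
Weighted avg = 411/6
= 68.50

68.50


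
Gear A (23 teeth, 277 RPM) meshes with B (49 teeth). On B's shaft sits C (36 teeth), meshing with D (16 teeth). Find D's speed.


Stage 1: RPM_B = RPM_A × t_A/t_B = 277 × 23/49 = 6371/49 ≈ 130.02
B and C share a shaft → RPM_C = RPM_B
Stage 2: RPM_D = RPM_C × t_C/t_D = RPM_A × (t_A×t_C)/(t_B×t_D)
Overall ratio = (23×36)/(49×16) = 828/784
RPM_D = 277 × 828/784 = 229356/784
≈ 292.55 RPM

292.55 RPM


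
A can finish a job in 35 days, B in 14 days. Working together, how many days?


Rate of A = 1/35 per day
Rate of B = 1/14 per day
Combined rate = 1/35 + 1/14 = 49/490 = 0.1000 per day
Days = 1 / combined rate = 490/49
= 10.00 days

10.00 days


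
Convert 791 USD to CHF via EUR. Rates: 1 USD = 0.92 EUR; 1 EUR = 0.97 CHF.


Step 1: 791 USD × 0.92 = 727.72 EUR
Step 2: 727.72 EUR × 0.97 = 705.89 CHF
Implied rate USD→CHF = 0.92 × 0.97 = 0.8924
= 705.89 CHF

705.89 CHF


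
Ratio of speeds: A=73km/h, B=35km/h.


Ratio = 73:35
GCD = 1
Simplified = 73:35
Time ratio (same distance) = 35:73
Speed ratio = 73:35

73:35


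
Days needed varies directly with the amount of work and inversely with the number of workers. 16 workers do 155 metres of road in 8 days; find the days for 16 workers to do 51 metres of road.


Days ∝ work / workers, so d₂ = d₁ × (m₁/m₂) × (w₂/w₁)
Workers factor (inverse): 16/16 = 1.0000
Work factor (direct): 51/155 ≈ 0.3290
d₂ = 8 × 16/16 × 51/155 = (8 × 16 × 51) / (16 × 155) = 6528/2480
≈ 2.63 days

2.63 days


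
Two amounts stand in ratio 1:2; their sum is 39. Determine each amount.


Let A = 1k, B = 2k.
1k + 2k = 39
3k = 39 → k = 39/3 = 13
A = 1×13 = 13, B = 2×13 = 26
= A = 13, B = 26

A = 13, B = 26


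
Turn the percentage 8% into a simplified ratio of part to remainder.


8% means 8 parts out of 100; remainder = 92
Part : remainder = 8:92
GCD = 4
= 2:23

2:23


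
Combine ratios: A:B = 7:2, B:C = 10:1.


Match B: multiply A:B by 10 → 70:20
Multiply B:C by 2 → 20:2
Combined: 70:20:2
GCD = 2
= 35:10:1

35:10:1


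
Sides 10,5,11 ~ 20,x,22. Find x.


Scale factor = 20/10 = 2
Missing side = 5 × 2
= 10.0

10.0


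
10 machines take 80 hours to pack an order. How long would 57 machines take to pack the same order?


Inverse proportion: x × y = constant
k = 10 × 80 = 800
y₂ = k / 57 = 800 / 57
= 14.04

14.04


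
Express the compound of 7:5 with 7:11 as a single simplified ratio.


Compound ratio = (7×7) : (5×11)
= 49:55
GCD = 1
= 49:55

49:55


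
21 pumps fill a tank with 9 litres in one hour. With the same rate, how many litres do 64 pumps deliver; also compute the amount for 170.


Direct proportion: y/x = constant
k = 9/21 ≈ 0.4286
y at x=64: k × 64 = 9 × 64 / 21 = 576/21 ≈ 27.43
y at x=170: k × 170 = 9 × 170 / 21 = 1530/21 ≈ 72.86
= 27.43 and 72.86

27.43 and 72.86


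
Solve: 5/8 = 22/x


Cross multiply: 5 × x = 8 × 22
5x = 176
x = 176 / 5
= 35.20

35.20


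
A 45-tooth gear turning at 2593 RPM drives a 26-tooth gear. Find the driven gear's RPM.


Gear ratio = 45:26 = 45:26
RPM_B = RPM_A × (teeth_A / teeth_B)
= 2593 × (45/26)
= 4487.9 RPM

4487.9 RPM


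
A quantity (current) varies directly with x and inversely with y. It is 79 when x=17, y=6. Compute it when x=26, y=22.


z = k·x/y
Solve for k using the known point: k = z·y/x = 79×6/17 = 474/17 ≈ 27.8824
Now evaluate at x=26, y=22:
z = k × 26 / 22 = (474 × 26) / (17 × 22) = 12324/374
≈ 32.9519

32.9519


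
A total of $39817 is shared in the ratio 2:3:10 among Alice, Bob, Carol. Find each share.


Total parts = 2 + 3 + 10 = 15
Alice: 39817 × 2/15 = 5308.93
Bob: 39817 × 3/15 = 7963.40
Carol: 39817 × 10/15 = 26544.67
= Alice: $5308.93, Bob: $7963.40, Carol: $26544.67

Alice: $5308.93, Bob: $7963.40, Carol: $26544.67


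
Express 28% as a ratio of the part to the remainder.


28% means 28 parts out of 100; remainder = 72
Part : remainder = 28:72
GCD = 4
= 7:18

7:18


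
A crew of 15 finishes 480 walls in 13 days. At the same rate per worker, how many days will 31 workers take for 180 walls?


Days ∝ work / workers, so d₂ = d₁ × (m₁/m₂) × (w₂/w₁)
Workers factor (inverse): 15/31 ≈ 0.4839
Work factor (direct): 180/480 = 0.3750
d₂ = 13 × 15/31 × 180/480 = (13 × 15 × 180) / (31 × 480) = 35100/14880
≈ 2.36 days

2.36 days


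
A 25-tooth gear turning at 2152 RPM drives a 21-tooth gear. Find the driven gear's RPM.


Gear ratio = 25:21 = 25:21
RPM_B = RPM_A × (teeth_A / teeth_B)
= 2152 × (25/21)
= 2561.9 RPM

2561.9 RPM


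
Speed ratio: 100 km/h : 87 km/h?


Ratio = 100:87
GCD = 1
Simplified = 100:87
Time ratio (same distance) = 87:100
Speed ratio = 100:87

100:87


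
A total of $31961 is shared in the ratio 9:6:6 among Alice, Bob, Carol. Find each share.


Total parts = 9 + 6 + 6 = 21
Alice: 31961 × 9/21 = 13697.57
Bob: 31961 × 6/21 = 9131.71
Carol: 31961 × 6/21 = 9131.71
= Alice: $13697.57, Bob: $9131.71, Carol: $9131.71

Alice: $13697.57, Bob: $9131.71, Carol: $9131.71


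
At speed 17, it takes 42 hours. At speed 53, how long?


Inverse proportion: x × y = constant
k = 17 × 42 = 714
y₂ = k / 53 = 714 / 53
= 13.47

13.47


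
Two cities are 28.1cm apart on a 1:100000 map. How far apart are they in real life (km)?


Real distance = map distance × scale
= 28.1cm × 100000
= 2810000 cm = 28100.0 m
= 28.100 km

28.100 km


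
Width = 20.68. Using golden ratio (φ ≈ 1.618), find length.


φ = (1 + √5) / 2 ≈ 1.618
Length = width × φ = 20.68 × 1.618 = 33.46024
≈ 33.46

33.46


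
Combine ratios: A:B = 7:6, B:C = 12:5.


Match B: multiply A:B by 12 → 84:72
Multiply B:C by 6 → 72:30
Combined: 84:72:30
GCD = 6
= 14:12:5

14:12:5


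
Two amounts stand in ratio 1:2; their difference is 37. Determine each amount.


Let A = 1k, B = 2k.
2k - 1k = 37
1k = 37 → k = 37/1 = 37
A = 1×37 = 37, B = 2×37 = 74
= A = 37, B = 74

A = 37, B = 74


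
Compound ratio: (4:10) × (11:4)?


Compound ratio = (4×11) : (10×4)
= 44:40
GCD = 4
= 11:10

11:10


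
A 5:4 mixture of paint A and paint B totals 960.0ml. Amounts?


Total parts = 5 + 4 = 9
paint A: 960.0 × 5/9 = 533.3ml
paint B: 960.0 × 4/9 = 426.7ml
= 533.3ml and 426.7ml

533.3ml and 426.7ml


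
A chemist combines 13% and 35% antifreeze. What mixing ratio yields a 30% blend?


Let x parts of 13% mix with y parts of 35%.
13x + 35y = 30(x + y)
13x + 35y = 30x + 30y
x(13 - 30) = y(30 - 35)
x/y = (35 - 30)/(30 - 13) = 5/17
Simplify: 5:17
= 5:17

5:17


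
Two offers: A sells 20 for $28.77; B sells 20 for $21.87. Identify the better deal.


Deal A: $28.77/20 = $1.4385/unit
Deal B: $21.87/20 = $1.0935/unit
B is cheaper per unit
= Deal B

Deal B


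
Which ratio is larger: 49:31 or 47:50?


49/31 = 1.5806
47/50 = 0.9400
1.5806 > 0.9400, so 49:31 is greater
= 49:31

49:31


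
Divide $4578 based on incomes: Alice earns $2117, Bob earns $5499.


Total income = 2117 + 5499 = $7616
Alice: $4578 × 2117/7616 = $1272.53
Bob: $4578 × 5499/7616 = $3305.47
= Alice: $1272.53, Bob: $3305.47

Alice: $1272.53, Bob: $3305.47


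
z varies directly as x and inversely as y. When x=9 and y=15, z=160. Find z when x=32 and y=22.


z = k·x/y
Solve for k using the known point: k = z·y/x = 160×15/9 = 2400/9 ≈ 266.6667
Now evaluate at x=32, y=22:
z = k × 32 / 22 = (2400 × 32) / (9 × 22) = 76800/198
≈ 387.8788

387.8788


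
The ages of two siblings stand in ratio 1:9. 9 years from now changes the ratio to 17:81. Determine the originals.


Let A = 1k, B = 9k.
(1k + 9) / (9k + 9) = 17/81
Cross-multiply: 81(1k + 9) = 17(9k + 9)
81k + 729 = 153k + 153
81k - 153k = 153 - 729
-72k = -576
k = -576/-72 = 8
A = 1×8 = 8, B = 9×8 = 72
= A = 8, B = 72

A = 8, B = 72


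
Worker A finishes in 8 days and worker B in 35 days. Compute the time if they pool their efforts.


Rate of A = 1/8 per day
Rate of B = 1/35 per day
Combined rate = 1/8 + 1/35 = 43/280 ≈ 0.1536 per day
Days = 1 / combined rate = 280/43
≈ 6.51 days

6.51 days


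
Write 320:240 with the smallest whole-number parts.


GCD(320, 240) = 80
320/80 : 240/80
= 4:3

4:3


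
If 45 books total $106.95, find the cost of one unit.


Unit rate = total / quantity
= 106.95 / 45
= $2.38 per unit

$2.38 per unit


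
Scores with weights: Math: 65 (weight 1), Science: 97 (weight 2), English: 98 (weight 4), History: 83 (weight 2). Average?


Numerator = 65×1 + 97×2 + 98×4 + 83×2
= 65 + 194 + 392 + 166
= 817
Total weight = 9
Weighted avg = 817/9
= 90.78

90.78


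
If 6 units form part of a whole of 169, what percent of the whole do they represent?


Percentage = (part / whole) × 100
= (6 / 169) × 100
≈ 3.55%

3.55%


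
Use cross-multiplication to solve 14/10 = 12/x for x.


Cross multiply: 14 × x = 10 × 12
14x = 120
x = 120 / 14
= 8.57

8.57


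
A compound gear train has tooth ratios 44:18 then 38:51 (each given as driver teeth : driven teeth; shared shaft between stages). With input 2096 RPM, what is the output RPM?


Stage 1: RPM_B = RPM_A × t_A/t_B = 2096 × 44/18 = 92224/18 ≈ 5123.56
B and C share a shaft → RPM_C = RPM_B
Stage 2: RPM_D = RPM_C × t_C/t_D = RPM_A × (t_A×t_C)/(t_B×t_D)
Overall ratio = (44×38)/(18×51) = 1672/918
RPM_D = 2096 × 1672/918 = 3504512/918
≈ 3817.55 RPM

3817.55 RPM


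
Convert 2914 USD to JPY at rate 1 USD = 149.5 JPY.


Amount × rate = 2914 × 149.5
= 435643.00 JPY

435643.00 JPY


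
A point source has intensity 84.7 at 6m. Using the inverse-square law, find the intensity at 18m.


I₁d₁² = I₂d₂²
I₂ = I₁ × (d₁/d₂)²
= 84.7 × (6/18)²
= 84.7 × 36/324
= 3049.2/324
≈ 9.4111

9.4111


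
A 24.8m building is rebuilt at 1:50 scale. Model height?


Model size = real / scale
= 24.8 / 50
= 0.4960 m

0.4960 m


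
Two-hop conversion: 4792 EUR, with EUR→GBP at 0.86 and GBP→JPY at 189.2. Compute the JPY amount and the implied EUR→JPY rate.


Step 1: 4792 EUR × 0.86 = 4121.12 GBP
Step 2: 4121.12 GBP × 189.2 = 779715.90 JPY
Implied rate EUR→JPY = 0.86 × 189.2 = 162.7120
= 779715.90 JPY; implied rate 162.7120 JPY/EUR

779715.90 JPY; implied rate 162.7120 JPY/EUR


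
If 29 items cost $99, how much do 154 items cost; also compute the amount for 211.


Direct proportion: y/x = constant
k = 99/29 ≈ 3.4138
y at x=154: k × 154 = 99 × 154 / 29 = 15246/29 ≈ 525.72
y at x=211: k × 211 = 99 × 211 / 29 = 20889/29 ≈ 720.31
= 525.72 and 720.31

525.72 and 720.31


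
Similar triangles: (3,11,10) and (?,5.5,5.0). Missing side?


Scale factor = 5.5/11 = 0.5
Missing side = 3 × 0.5
= 1.5

1.5


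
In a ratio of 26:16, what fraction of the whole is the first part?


Total parts = 26 + 16 = 42
First part: 26/42 = 13/21
= 13/21

13/21


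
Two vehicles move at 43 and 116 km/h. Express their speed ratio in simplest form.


Ratio = 43:116
GCD = 1
Simplified = 43:116
Time ratio (same distance) = 116:43
Speed ratio = 43:116

43:116


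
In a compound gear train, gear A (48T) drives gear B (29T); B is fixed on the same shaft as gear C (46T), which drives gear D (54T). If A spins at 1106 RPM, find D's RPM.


Stage 1: RPM_B = RPM_A × t_A/t_B = 1106 × 48/29 = 53088/29 ≈ 1830.62
B and C share a shaft → RPM_C = RPM_B
Stage 2: RPM_D = RPM_C × t_C/t_D = RPM_A × (t_A×t_C)/(t_B×t_D)
Overall ratio = (48×46)/(29×54) = 2208/1566
RPM_D = 1106 × 2208/1566 = 2442048/1566
≈ 1559.42 RPM

1559.42 RPM


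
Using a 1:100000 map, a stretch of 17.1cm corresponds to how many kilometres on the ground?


Real distance = map distance × scale
= 17.1cm × 100000
= 1710000 cm = 17100.0 m
= 17.100 km

17.100 km


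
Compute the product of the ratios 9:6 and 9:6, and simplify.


Compound ratio = (9×9) : (6×6)
= 81:36
GCD = 9
= 9:4

9:4


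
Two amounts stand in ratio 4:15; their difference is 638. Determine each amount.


Let A = 4k, B = 15k.
15k - 4k = 638
11k = 638 → k = 638/11 = 58
A = 4×58 = 232, B = 15×58 = 870
= A = 232, B = 870

A = 232, B = 870


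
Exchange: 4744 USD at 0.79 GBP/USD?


Amount × rate = 4744 × 0.79
= 3747.76 GBP

3747.76 GBP


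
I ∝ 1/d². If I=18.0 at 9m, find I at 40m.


I₁d₁² = I₂d₂²
I₂ = I₁ × (d₁/d₂)²
= 18.0 × (9/40)²
= 18.0 × 81/1600
= 1458/1600
≈ 0.9113

0.9113


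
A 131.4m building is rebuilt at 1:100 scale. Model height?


Model size = real / scale
= 131.4 / 100
= 1.3140 m

1.3140 m


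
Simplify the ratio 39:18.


GCD(39, 18) = 3
39/3 : 18/3
= 13:6

13:6


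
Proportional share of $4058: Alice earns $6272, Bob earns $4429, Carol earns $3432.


Total income = 6272 + 4429 + 3432 = $14133
Alice: $4058 × 6272/14133 = $1800.88
Bob: $4058 × 4429/14133 = $1271.70
Carol: $4058 × 3432/14133 = $985.43
= Alice: $1800.88, Bob: $1271.70, Carol: $985.43

Alice: $1800.88, Bob: $1271.70, Carol: $985.43


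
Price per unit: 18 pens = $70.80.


Unit rate = total / quantity
= 70.80 / 18
= $3.93 per unit

$3.93 per unit


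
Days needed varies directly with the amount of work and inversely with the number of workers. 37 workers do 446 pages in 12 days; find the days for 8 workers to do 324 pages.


Days ∝ work / workers, so d₂ = d₁ × (m₁/m₂) × (w₂/w₁)
Workers factor (inverse): 37/8 = 4.6250
Work factor (direct): 324/446 ≈ 0.7265
d₂ = 12 × 37/8 × 324/446 = (12 × 37 × 324) / (8 × 446) = 143856/3568
≈ 40.32 days

40.32 days


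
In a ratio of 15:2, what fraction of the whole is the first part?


Total parts = 15 + 2 = 17
First part: 15/17 = 15/17
= 15/17

15/17


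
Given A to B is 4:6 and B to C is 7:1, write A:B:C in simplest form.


Match B: multiply A:B by 7 → 28:42
Multiply B:C by 6 → 42:6
Combined: 28:42:6
GCD = 2
= 14:21:3

14:21:3


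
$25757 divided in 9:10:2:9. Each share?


Total parts = 9 + 10 + 2 + 9 = 30
Part 1: 25757 × 9/30 = 7727.10
Part 2: 25757 × 10/30 = 8585.67
Part 3: 25757 × 2/30 = 1717.13
Part 4: 25757 × 9/30 = 7727.10
= Part 1: $7727.10, Part 2: $8585.67, Part 3: $1717.13, Part 4: $7727.10

Part 1: $7727.10, Part 2: $8585.67, Part 3: $1717.13, Part 4: $7727.10


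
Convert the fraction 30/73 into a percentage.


Percentage = (part / whole) × 100
= (30 / 73) × 100
≈ 41.10%

41.10%


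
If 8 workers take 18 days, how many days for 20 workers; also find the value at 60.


Inverse proportion: x × y = constant
k = 8 × 18 = 144
At x=20: k/20 = 7.20
At x=60: k/60 = 2.40
= 7.20 and 2.40

7.20 and 2.40


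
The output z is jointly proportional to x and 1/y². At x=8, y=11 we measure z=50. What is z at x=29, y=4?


z = k·x/y²
Solve for k using the known point: k = z·y²/x = 50×121/8 = 6050/8 = 756.2500
Now evaluate at x=29, y=4:
z = k × 29 / 16 = (6050 × 29) / (8 × 16) = 175450/128
≈ 1370.7031

1370.7031


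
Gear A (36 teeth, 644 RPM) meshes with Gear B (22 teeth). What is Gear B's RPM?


Gear ratio = 36:22 = 18:11
RPM_B = RPM_A × (teeth_A / teeth_B)
= 644 × (36/22)
= 1053.8 RPM

1053.8 RPM


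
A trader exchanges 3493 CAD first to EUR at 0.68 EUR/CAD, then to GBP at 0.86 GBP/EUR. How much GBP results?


Step 1: 3493 CAD × 0.68 = 2375.24 EUR
Step 2: 2375.24 EUR × 0.86 = 2042.71 GBP
Implied rate CAD→GBP = 0.68 × 0.86 = 0.5848
= 2042.71 GBP

2042.71 GBP


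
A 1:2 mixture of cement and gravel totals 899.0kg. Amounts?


Total parts = 1 + 2 = 3
cement: 899.0 × 1/3 = 299.7kg
gravel: 899.0 × 2/3 = 599.3kg
= 299.7kg and 599.3kg

299.7kg and 599.3kg


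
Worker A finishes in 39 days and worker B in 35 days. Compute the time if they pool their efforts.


Rate of A = 1/39 per day
Rate of B = 1/35 per day
Combined rate = 1/39 + 1/35 = 74/1365 ≈ 0.0542 per day
Days = 1 / combined rate = 1365/74
≈ 18.45 days

18.45 days


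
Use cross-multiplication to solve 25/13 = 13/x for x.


Cross multiply: 25 × x = 13 × 13
25x = 169
x = 169 / 25
= 6.76

6.76


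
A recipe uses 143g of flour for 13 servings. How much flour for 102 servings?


Direct proportion: y/x = constant
k = 143/13 = 11.0000
y₂ = k × 102 = 143 × 102 / 13 = 14586/13
= 1122.00

1122.00


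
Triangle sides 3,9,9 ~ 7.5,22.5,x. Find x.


Scale factor = 7.5/3 = 2.5
Missing side = 9 × 2.5
= 22.5

22.5


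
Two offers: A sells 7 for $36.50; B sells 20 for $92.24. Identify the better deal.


Deal A: $36.50/7 = $5.2143/unit
Deal B: $92.24/20 = $4.6120/unit
B is cheaper per unit
= Deal B

Deal B


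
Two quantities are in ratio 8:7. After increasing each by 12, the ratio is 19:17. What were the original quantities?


Let A = 8k, B = 7k.
(8k + 12) / (7k + 12) = 19/17
Cross-multiply: 17(8k + 12) = 19(7k + 12)
136k + 204 = 133k + 228
136k - 133k = 228 - 204
3k = 24
k = 24/3 = 8
A = 8×8 = 64, B = 7×8 = 56
= A = 64, B = 56

A = 64, B = 56


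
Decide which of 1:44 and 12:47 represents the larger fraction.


1/44 = 0.0227
12/47 = 0.2553
0.0227 < 0.2553, so 1:44 is less
= 12:47

12:47


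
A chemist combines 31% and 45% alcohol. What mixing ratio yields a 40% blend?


Let x parts of 31% mix with y parts of 45%.
31x + 45y = 40(x + y)
31x + 45y = 40x + 40y
x(31 - 40) = y(40 - 45)
x/y = (45 - 40)/(40 - 31) = 5/9
Simplify: 5:9
= 5:9

5:9


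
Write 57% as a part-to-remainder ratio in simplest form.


57% means 57 parts out of 100; remainder = 43
Part : remainder = 57:43
GCD = 1
= 57:43

57:43


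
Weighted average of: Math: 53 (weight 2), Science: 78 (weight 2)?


Numerator = 53×2 + 78×2
= 106 + 156
= 262
Total weight = 4
Weighted avg = 262/4
= 65.50

65.50


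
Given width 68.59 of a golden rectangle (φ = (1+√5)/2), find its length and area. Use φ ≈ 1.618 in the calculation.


φ = (1 + √5) / 2 ≈ 1.618
Length = width × φ = 68.59 × 1.618 = 110.97862
≈ 110.98
Area = width × length = 68.59 × 110.97862 = 7612.0235458 ≈ 7612.02
= Length: 110.98, Area: 7612.02

Length: 110.98, Area: 7612.02


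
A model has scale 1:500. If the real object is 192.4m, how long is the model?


Model size = real / scale
= 192.4 / 500
= 0.3848 m

0.3848 m


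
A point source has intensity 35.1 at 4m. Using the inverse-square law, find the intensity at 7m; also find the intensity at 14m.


I₁d₁² = I₂d₂²
I at 7m = 35.1 × (4/7)² = 35.1 × 16/49 = 561.6/49 ≈ 11.4612
I at 14m = 35.1 × (4/14)² = 35.1 × 16/196 = 561.6/196 ≈ 2.8653
= 11.4612 and 2.8653

11.4612 and 2.8653


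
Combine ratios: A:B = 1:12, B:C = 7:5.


Match B: multiply A:B by 7 → 7:84
Multiply B:C by 12 → 84:60
Combined: 7:84:60
GCD = 1
= 7:84:60

7:84:60


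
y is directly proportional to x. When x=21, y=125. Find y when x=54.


Direct proportion: y/x = constant
k = 125/21 ≈ 5.9524
y₂ = k × 54 = 125 × 54 / 21 = 6750/21
≈ 321.43

321.43


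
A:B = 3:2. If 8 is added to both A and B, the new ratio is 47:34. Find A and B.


Let A = 3k, B = 2k.
(3k + 8) / (2k + 8) = 47/34
Cross-multiply: 34(3k + 8) = 47(2k + 8)
102k + 272 = 94k + 376
102k - 94k = 376 - 272
8k = 104
k = 104/8 = 13
A = 3×13 = 39, B = 2×13 = 26
= A = 39, B = 26

A = 39, B = 26


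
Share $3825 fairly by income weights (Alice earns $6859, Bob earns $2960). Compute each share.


Total income = 6859 + 2960 = $9819
Alice: $3825 × 6859/9819 = $2671.93
Bob: $3825 × 2960/9819 = $1153.07
= Alice: $2671.93, Bob: $1153.07

Alice: $2671.93, Bob: $1153.07


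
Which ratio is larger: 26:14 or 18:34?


26/14 = 1.8571
18/34 = 0.5294
1.8571 > 0.5294, so 26:14 is greater
= 26:14

26:14


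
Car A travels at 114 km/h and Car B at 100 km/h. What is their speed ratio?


Ratio = 114:100
GCD = 2
Simplified = 57:50
Time ratio (same distance) = 50:57
Speed ratio = 57:50

57:50


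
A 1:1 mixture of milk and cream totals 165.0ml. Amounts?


Total parts = 1 + 1 = 2
milk: 165.0 × 1/2 = 82.5ml
cream: 165.0 × 1/2 = 82.5ml
= 82.5ml and 82.5ml

82.5ml and 82.5ml


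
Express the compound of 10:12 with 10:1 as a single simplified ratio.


Compound ratio = (10×10) : (12×1)
= 100:12
GCD = 4
= 25:3

25:3


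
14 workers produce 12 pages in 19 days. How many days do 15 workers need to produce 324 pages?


Days ∝ work / workers, so d₂ = d₁ × (m₁/m₂) × (w₂/w₁)
Workers factor (inverse): 14/15 ≈ 0.9333
Work factor (direct): 324/12 = 27.0000
d₂ = 19 × 14/15 × 324/12 = (19 × 14 × 324) / (15 × 12) = 86184/180
= 478.80 days

478.80 days


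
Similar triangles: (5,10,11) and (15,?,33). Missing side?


Scale factor = 15/5 = 3
Missing side = 10 × 3
= 30.0

30.0


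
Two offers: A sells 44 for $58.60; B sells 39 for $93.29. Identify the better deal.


Deal A: $58.60/44 = $1.3318/unit
Deal B: $93.29/39 = $2.3921/unit
A is cheaper per unit
= Deal A

Deal A


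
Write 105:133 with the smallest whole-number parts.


GCD(105, 133) = 7
105/7 : 133/7
= 15:19

15:19


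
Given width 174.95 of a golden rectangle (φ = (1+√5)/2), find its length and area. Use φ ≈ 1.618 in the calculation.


φ = (1 + √5) / 2 ≈ 1.618
Length = width × φ = 174.95 × 1.618 = 283.0691
≈ 283.07
Area = width × length = 174.95 × 283.0691 = 49522.939045 ≈ 49522.94
= Length: 283.07, Area: 49522.94

Length: 283.07, Area: 49522.94


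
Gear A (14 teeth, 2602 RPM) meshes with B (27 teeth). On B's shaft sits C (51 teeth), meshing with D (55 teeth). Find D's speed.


Stage 1: RPM_B = RPM_A × t_A/t_B = 2602 × 14/27 = 36428/27 ≈ 1349.19
B and C share a shaft → RPM_C = RPM_B
Stage 2: RPM_D = RPM_C × t_C/t_D = RPM_A × (t_A×t_C)/(t_B×t_D)
Overall ratio = (14×51)/(27×55) = 714/1485
RPM_D = 2602 × 714/1485 = 1857828/1485
≈ 1251.06 RPM

1251.06 RPM


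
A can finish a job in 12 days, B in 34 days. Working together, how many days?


Rate of A = 1/12 per day
Rate of B = 1/34 per day
Combined rate = 1/12 + 1/34 = 46/408 ≈ 0.1127 per day
Days = 1 / combined rate = 408/46
≈ 8.87 days

8.87 days


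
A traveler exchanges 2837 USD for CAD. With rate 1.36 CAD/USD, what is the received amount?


Amount × rate = 2837 × 1.36
= 3858.32 CAD

3858.32 CAD


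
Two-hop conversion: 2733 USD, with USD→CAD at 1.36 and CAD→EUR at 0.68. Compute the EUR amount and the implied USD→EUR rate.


Step 1: 2733 USD × 1.36 = 3716.88 CAD
Step 2: 3716.88 CAD × 0.68 = 2527.48 EUR
Implied rate USD→EUR = 1.36 × 0.68 = 0.9248
= 2527.48 EUR; implied rate 0.9248 EUR/USD

2527.48 EUR; implied rate 0.9248 EUR/USD


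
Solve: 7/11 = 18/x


Cross multiply: 7 × x = 11 × 18
7x = 198
x = 198 / 7
= 28.29

28.29


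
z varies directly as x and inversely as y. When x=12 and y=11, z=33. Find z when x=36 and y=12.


z = k·x/y
Solve for k using the known point: k = z·y/x = 33×11/12 = 363/12 = 30.2500
Now evaluate at x=36, y=12:
z = k × 36 / 12 = (363 × 36) / (12 × 12) = 13068/144
= 90.7500

90.7500


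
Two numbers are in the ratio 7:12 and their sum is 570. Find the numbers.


Let A = 7k, B = 12k.
7k + 12k = 570
19k = 570 → k = 570/19 = 30
A = 7×30 = 210, B = 12×30 = 360
= A = 210, B = 360

A = 210, B = 360


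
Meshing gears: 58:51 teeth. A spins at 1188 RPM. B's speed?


Gear ratio = 58:51 = 58:51
RPM_B = RPM_A × (teeth_A / teeth_B)
= 1188 × (58/51)
= 1351.1 RPM

1351.1 RPM


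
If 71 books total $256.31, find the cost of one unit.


Unit rate = total / quantity
= 256.31 / 71
= $3.61 per unit

$3.61 per unit


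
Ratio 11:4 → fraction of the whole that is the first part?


Total parts = 11 + 4 = 15
First part: 11/15 = 11/15
= 11/15

11/15


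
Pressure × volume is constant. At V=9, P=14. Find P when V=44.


Inverse proportion: x × y = constant
k = 9 × 14 = 126
y₂ = k / 44 = 126 / 44
= 2.86

2.86


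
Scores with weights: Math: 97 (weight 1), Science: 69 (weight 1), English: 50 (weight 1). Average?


Numerator = 97×1 + 69×1 + 50×1
= 97 + 69 + 50
= 216
Total weight = 3
Weighted avg = 216/3
= 72.00

72.00


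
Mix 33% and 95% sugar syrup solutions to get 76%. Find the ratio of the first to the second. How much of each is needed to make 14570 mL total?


Let x parts of 33% mix with y parts of 95%.
33x + 95y = 76(x + y)
33x + 95y = 76x + 76y
x(33 - 76) = y(76 - 95)
x/y = (95 - 76)/(76 - 33) = 19/43
Simplify: 19:43
Total parts = 62; one part = 14570/62 = 235.00 mL
33% solution: 19×235.00 = 4465.00 mL
95% solution: 43×235.00 = 10105.00 mL
= ratio 19:43; 4465.00 mL and 10105.00 mL

ratio 19:43; 4465.00 mL and 10105.00 mL


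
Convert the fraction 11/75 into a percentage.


Percentage = (part / whole) × 100
= (11 / 75) × 100
≈ 14.67%

14.67%


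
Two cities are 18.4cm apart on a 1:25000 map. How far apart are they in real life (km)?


Real distance = map distance × scale
= 18.4cm × 25000
= 460000 cm = 4600.0 m
= 4.600 km

4.600 km


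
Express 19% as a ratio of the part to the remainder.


19% means 19 parts out of 100; remainder = 81
Part : remainder = 19:81
GCD = 1
= 19:81

19:81


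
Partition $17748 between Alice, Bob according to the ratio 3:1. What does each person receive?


Total parts = 3 + 1 = 4
Alice: 17748 × 3/4 = 13311.00
Bob: 17748 × 1/4 = 4437.00
= Alice: $13311.00, Bob: $4437.00

Alice: $13311.00, Bob: $4437.00


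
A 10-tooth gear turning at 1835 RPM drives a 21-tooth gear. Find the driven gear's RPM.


Gear ratio = 10:21 = 10:21
RPM_B = RPM_A × (teeth_A / teeth_B)
= 1835 × (10/21)
= 873.8 RPM

873.8 RPM


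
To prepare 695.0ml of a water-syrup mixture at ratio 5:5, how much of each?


Total parts = 5 + 5 = 10
water: 695.0 × 5/10 = 347.5ml
syrup: 695.0 × 5/10 = 347.5ml
= 347.5ml and 347.5ml

347.5ml and 347.5ml


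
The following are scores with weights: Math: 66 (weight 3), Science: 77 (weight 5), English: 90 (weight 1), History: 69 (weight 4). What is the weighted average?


Numerator = 66×3 + 77×5 + 90×1 + 69×4
= 198 + 385 + 90 + 276
= 949
Total weight = 13
Weighted avg = 949/13
= 73.00

73.00


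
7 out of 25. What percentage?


Percentage = (part / whole) × 100
= (7 / 25) × 100
= 28.00%

28.00%


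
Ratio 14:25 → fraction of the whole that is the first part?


Total parts = 14 + 25 = 39
First part: 14/39 = 14/39
= 14/39

14/39


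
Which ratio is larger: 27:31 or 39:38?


27/31 = 0.8710
39/38 = 1.0263
0.8710 < 1.0263, so 27:31 is less
= 39:38

39:38


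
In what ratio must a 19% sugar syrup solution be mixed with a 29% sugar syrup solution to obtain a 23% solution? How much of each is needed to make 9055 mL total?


Let x parts of 19% mix with y parts of 29%.
19x + 29y = 23(x + y)
19x + 29y = 23x + 23y
x(19 - 23) = y(23 - 29)
x/y = (29 - 23)/(23 - 19) = 6/4
Simplify: 3:2
Total parts = 5; one part = 9055/5 = 1811.00 mL
19% solution: 3×1811.00 = 5433.00 mL
29% solution: 2×1811.00 = 3622.00 mL
= ratio 3:2; 5433.00 mL and 3622.00 mL

ratio 3:2; 5433.00 mL and 3622.00 mL


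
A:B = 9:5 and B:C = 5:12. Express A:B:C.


Match B: multiply A:B by 5 → 45:25
Multiply B:C by 5 → 25:60
Combined: 45:25:60
GCD = 5
= 9:5:12

9:5:12


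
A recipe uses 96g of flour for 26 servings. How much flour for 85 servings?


Direct proportion: y/x = constant
k = 96/26 ≈ 3.6923
y₂ = k × 85 = 96 × 85 / 26 = 8160/26
≈ 313.85

313.85


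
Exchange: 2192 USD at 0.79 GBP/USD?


Amount × rate = 2192 × 0.79
= 1731.68 GBP

1731.68 GBP


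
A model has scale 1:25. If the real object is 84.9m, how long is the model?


Model size = real / scale
= 84.9 / 25
= 3.3960 m

3.3960 m


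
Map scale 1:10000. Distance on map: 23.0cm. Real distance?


Real distance = map distance × scale
= 23.0cm × 10000
= 230000 cm = 2300.0 m
= 2.300 km

2.300 km


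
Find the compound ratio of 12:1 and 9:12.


Compound ratio = (12×9) : (1×12)
= 108:12
GCD = 12
= 9:1

9:1


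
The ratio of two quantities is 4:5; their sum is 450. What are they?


Let A = 4k, B = 5k.
4k + 5k = 450
9k = 450 → k = 450/9 = 50
A = 4×50 = 200, B = 5×50 = 250
= A = 200, B = 250

A = 200, B = 250


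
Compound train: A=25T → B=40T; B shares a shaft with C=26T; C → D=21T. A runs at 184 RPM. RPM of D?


Stage 1: RPM_B = RPM_A × t_A/t_B = 184 × 25/40 = 4600/40 = 115.00
B and C share a shaft → RPM_C = RPM_B
Stage 2: RPM_D = RPM_C × t_C/t_D = RPM_A × (t_A×t_C)/(t_B×t_D)
Overall ratio = (25×26)/(40×21) = 650/840
RPM_D = 184 × 650/840 = 119600/840
≈ 142.38 RPM

142.38 RPM


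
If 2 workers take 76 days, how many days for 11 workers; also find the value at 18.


Inverse proportion: x × y = constant
k = 2 × 76 = 152
At x=11: k/11 = 13.82
At x=18: k/18 = 8.44
= 13.82 and 8.44

13.82 and 8.44


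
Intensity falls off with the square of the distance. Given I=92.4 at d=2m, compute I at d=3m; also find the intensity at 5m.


I₁d₁² = I₂d₂²
I at 3m = 92.4 × (2/3)² = 92.4 × 4/9 = 369.6/9 ≈ 41.0667
I at 5m = 92.4 × (2/5)² = 92.4 × 4/25 = 369.6/25 = 14.7840
= 41.0667 and 14.7840

41.0667 and 14.7840


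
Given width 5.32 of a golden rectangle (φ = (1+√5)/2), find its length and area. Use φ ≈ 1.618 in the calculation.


φ = (1 + √5) / 2 ≈ 1.618
Length = width × φ = 5.32 × 1.618 = 8.60776
≈ 8.61
Area = width × length = 5.32 × 8.60776 = 45.7932832 ≈ 45.79
= Length: 8.61, Area: 45.79

Length: 8.61, Area: 45.79


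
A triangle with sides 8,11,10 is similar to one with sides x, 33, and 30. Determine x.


Scale factor = 33/11 = 3
Missing side = 8 × 3
= 24.0

24.0


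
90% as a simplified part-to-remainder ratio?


90% means 90 parts out of 100; remainder = 10
Part : remainder = 90:10
GCD = 10
= 9:1

9:1


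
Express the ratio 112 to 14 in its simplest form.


GCD(112, 14) = 14
112/14 : 14/14
= 8:1

8:1


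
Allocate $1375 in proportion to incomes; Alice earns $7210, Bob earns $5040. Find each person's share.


Total income = 7210 + 5040 = $12250
Alice: $1375 × 7210/12250 = $809.29
Bob: $1375 × 5040/12250 = $565.71
= Alice: $809.29, Bob: $565.71

Alice: $809.29, Bob: $565.71


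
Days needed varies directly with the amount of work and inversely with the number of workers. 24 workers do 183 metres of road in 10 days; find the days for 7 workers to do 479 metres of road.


Days ∝ work / workers, so d₂ = d₁ × (m₁/m₂) × (w₂/w₁)
Workers factor (inverse): 24/7 ≈ 3.4286
Work factor (direct): 479/183 ≈ 2.6175
d₂ = 10 × 24/7 × 479/183 = (10 × 24 × 479) / (7 × 183) = 114960/1281
≈ 89.74 days

89.74 days


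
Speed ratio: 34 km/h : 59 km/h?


Ratio = 34:59
GCD = 1
Simplified = 34:59
Time ratio (same distance) = 59:34
Speed ratio = 34:59

34:59


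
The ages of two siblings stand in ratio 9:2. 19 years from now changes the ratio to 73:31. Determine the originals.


Let A = 9k, B = 2k.
(9k + 19) / (2k + 19) = 73/31
Cross-multiply: 31(9k + 19) = 73(2k + 19)
279k + 589 = 146k + 1387
279k - 146k = 1387 - 589
133k = 798
k = 798/133 = 6
A = 9×6 = 54, B = 2×6 = 12
= A = 54, B = 12

A = 54, B = 12


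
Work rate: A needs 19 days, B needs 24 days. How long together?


Rate of A = 1/19 per day
Rate of B = 1/24 per day
Combined rate = 1/19 + 1/24 = 43/456 ≈ 0.0943 per day
Days = 1 / combined rate = 456/43
≈ 10.60 days

10.60 days


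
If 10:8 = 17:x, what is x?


Cross multiply: 10 × x = 8 × 17
10x = 136
x = 136 / 10
= 13.60

13.60


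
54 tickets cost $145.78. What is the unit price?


Unit rate = total / quantity
= 145.78 / 54
= $2.70 per unit

$2.70 per unit


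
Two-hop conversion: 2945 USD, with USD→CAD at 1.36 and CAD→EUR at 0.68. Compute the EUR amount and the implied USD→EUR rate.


Step 1: 2945 USD × 1.36 = 4005.20 CAD
Step 2: 4005.20 CAD × 0.68 = 2723.54 EUR
Implied rate USD→EUR = 1.36 × 0.68 = 0.9248
= 2723.54 EUR; implied rate 0.9248 EUR/USD

2723.54 EUR; implied rate 0.9248 EUR/USD


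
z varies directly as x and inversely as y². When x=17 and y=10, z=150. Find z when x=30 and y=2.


z = k·x/y²
Solve for k using the known point: k = z·y²/x = 150×100/17 = 15000/17 ≈ 882.3529
Now evaluate at x=30, y=2:
z = k × 30 / 4 = (15000 × 30) / (17 × 4) = 450000/68
≈ 6617.6471

6617.6471


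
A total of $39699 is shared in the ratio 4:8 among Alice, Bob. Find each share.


Total parts = 4 + 8 = 12
Alice: 39699 × 4/12 = 13233.00
Bob: 39699 × 8/12 = 26466.00
= Alice: $13233.00, Bob: $26466.00

Alice: $13233.00, Bob: $26466.00


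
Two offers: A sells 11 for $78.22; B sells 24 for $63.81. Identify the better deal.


Deal A: $78.22/11 = $7.1109/unit
Deal B: $63.81/24 = $2.6588/unit
B is cheaper per unit
= Deal B

Deal B


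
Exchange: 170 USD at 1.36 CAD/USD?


Amount × rate = 170 × 1.36
= 231.20 CAD

231.20 CAD


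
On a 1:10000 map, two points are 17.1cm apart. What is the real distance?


Real distance = map distance × scale
= 17.1cm × 10000
= 171000 cm = 1710.0 m
= 1.710 km

1.710 km


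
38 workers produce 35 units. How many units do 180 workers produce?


Direct proportion: y/x = constant
k = 35/38 ≈ 0.9211
y₂ = k × 180 = 35 × 180 / 38 = 6300/38
≈ 165.79

165.79


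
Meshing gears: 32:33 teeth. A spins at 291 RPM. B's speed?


Gear ratio = 32:33 = 32:33
RPM_B = RPM_A × (teeth_A / teeth_B)
= 291 × (32/33)
= 282.2 RPM

282.2 RPM


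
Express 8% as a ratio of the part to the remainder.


8% means 8 parts out of 100; remainder = 92
Part : remainder = 8:92
GCD = 4
= 2:23

2:23


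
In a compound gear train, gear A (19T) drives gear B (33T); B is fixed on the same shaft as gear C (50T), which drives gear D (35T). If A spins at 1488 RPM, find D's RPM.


Stage 1: RPM_B = RPM_A × t_A/t_B = 1488 × 19/33 = 28272/33 ≈ 856.73
B and C share a shaft → RPM_C = RPM_B
Stage 2: RPM_D = RPM_C × t_C/t_D = RPM_A × (t_A×t_C)/(t_B×t_D)
Overall ratio = (19×50)/(33×35) = 950/1155
RPM_D = 1488 × 950/1155 = 1413600/1155
≈ 1223.90 RPM

1223.90 RPM


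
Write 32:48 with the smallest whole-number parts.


GCD(32, 48) = 16
32/16 : 48/16
= 2:3

2:3


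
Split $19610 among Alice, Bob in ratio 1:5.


Total parts = 1 + 5 = 6
Alice: 19610 × 1/6 = 3268.33
Bob: 19610 × 5/6 = 16341.67
= Alice: $3268.33, Bob: $16341.67

Alice: $3268.33, Bob: $16341.67


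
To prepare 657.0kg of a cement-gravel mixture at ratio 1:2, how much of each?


Total parts = 1 + 2 = 3
cement: 657.0 × 1/3 = 219.0kg
gravel: 657.0 × 2/3 = 438.0kg
= 219.0kg and 438.0kg

219.0kg and 438.0kg


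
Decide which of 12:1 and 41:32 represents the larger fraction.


12/1 = 12.0000
41/32 = 1.2812
12.0000 > 1.2812, so 12:1 is greater
= 12:1

12:1


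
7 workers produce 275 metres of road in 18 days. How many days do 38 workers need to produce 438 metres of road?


Days ∝ work / workers, so d₂ = d₁ × (m₁/m₂) × (w₂/w₁)
Workers factor (inverse): 7/38 ≈ 0.1842
Work factor (direct): 438/275 ≈ 1.5927
d₂ = 18 × 7/38 × 438/275 = (18 × 7 × 438) / (38 × 275) = 55188/10450
≈ 5.28 days

5.28 days


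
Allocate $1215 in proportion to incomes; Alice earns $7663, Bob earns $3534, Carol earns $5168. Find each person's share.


Total income = 7663 + 3534 + 5168 = $16365
Alice: $1215 × 7663/16365 = $568.93
Bob: $1215 × 3534/16365 = $262.38
Carol: $1215 × 5168/16365 = $383.69
= Alice: $568.93, Bob: $262.38, Carol: $383.69

Alice: $568.93, Bob: $262.38, Carol: $383.69


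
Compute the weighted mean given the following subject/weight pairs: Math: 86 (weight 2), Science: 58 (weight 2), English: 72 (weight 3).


Numerator = 86×2 + 58×2 + 72×3
= 172 + 116 + 216
= 504
Total weight = 7
Weighted avg = 504/7
= 72.00

72.00


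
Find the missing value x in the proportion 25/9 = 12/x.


Cross multiply: 25 × x = 9 × 12
25x = 108
x = 108 / 25
= 4.32

4.32


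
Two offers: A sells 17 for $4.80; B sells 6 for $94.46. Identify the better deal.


Deal A: $4.80/17 = $0.2824/unit
Deal B: $94.46/6 = $15.7433/unit
A is cheaper per unit
= Deal A

Deal A


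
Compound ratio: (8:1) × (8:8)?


Compound ratio = (8×8) : (1×8)
= 64:8
GCD = 8
= 8:1

8:1


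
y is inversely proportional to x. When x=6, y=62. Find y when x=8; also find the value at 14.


Inverse proportion: x × y = constant
k = 6 × 62 = 372
At x=8: k/8 = 46.50
At x=14: k/14 = 26.57
= 46.50 and 26.57

46.50 and 26.57


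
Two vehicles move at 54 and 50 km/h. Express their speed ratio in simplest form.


Ratio = 54:50
GCD = 2
Simplified = 27:25
Time ratio (same distance) = 25:27
Speed ratio = 27:25

27:25


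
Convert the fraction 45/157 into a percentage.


Percentage = (part / whole) × 100
= (45 / 157) × 100
≈ 28.66%

28.66%


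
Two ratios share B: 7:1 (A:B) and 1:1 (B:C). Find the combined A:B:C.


Match B: multiply A:B by 1 → 7:1
Multiply B:C by 1 → 1:1
Combined: 7:1:1
GCD = 1
= 7:1:1

7:1:1


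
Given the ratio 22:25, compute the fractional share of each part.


Total parts = 22 + 25 = 47
First part: 22/47 = 22/47
Second part: 25/47 = 25/47
= 22/47 and 25/47

22/47 and 25/47


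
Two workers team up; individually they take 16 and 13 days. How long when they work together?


Rate of A = 1/16 per day
Rate of B = 1/13 per day
Combined rate = 1/16 + 1/13 = 29/208 ≈ 0.1394 per day
Days = 1 / combined rate = 208/29
≈ 7.17 days

7.17 days


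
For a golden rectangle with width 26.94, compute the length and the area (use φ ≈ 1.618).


φ = (1 + √5) / 2 ≈ 1.618
Length = width × φ = 26.94 × 1.618 = 43.58892
≈ 43.59
Area = width × length = 26.94 × 43.58892 = 1174.2855048 ≈ 1174.29
= Length: 43.59, Area: 1174.29

Length: 43.59, Area: 1174.29


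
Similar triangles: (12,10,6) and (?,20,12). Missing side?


Scale factor = 20/10 = 2
Missing side = 12 × 2
= 24.0

24.0


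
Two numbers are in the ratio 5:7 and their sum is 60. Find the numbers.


Let A = 5k, B = 7k.
5k + 7k = 60
12k = 60 → k = 60/12 = 5
A = 5×5 = 25, B = 7×5 = 35
= A = 25, B = 35

A = 25, B = 35


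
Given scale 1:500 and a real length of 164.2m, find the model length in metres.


Model size = real / scale
= 164.2 / 500
= 0.3284 m

0.3284 m
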